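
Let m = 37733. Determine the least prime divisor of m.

37733 is odd.
Digit sum 23, not divisible by 3.
Ends in 3: not divisible by 5.
7: 37733 = 7·5390 + 3
11: 37733 = 11·3430 + 3
13: 37733 = 13·2902 + 7
17: 37733 = 17·2219 + 10
19: 37733 = 19·1985 + 18
23: 37733 = 23·1640 + 13
29: 37733 = 29·1301 + 4
31: 37733 = 31·1217 + 6
37: 37733 = 37·1019 + 30
41: 37733 = 41·920 + 13
43: 37733 = 43·877 + 22
47: 37733 = 47·802 + 39
53: 37733 = 53·711 + 50
59: 37733 = 59·639 + 32
61: 37733 = 61·618 + 35
67: 37733 = 67·563 + 12
71: 37733 = 71·531 + 32
73: 37733 = 73·516 + 65
79: 37733 = 79·477 + 50
83: 37733 = 83·454 + 51
89: 37733 = 89·423 + 86
97: 37733 = 97·389

97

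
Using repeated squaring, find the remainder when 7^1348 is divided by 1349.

292

7^1 ≡ 7 (mod 1349)
7^2 ≡ 7^2 = 49 ≡ 49 (mod 1349)
7^4 ≡ 49^2 = 2401 ≡ 1052 (mod 1349)
7^8 ≡ 1052^2 = 1106704 ≡ 524 (mod 1349)
7^16 ≡ 524^2 = 274576 ≡ 729 (mod 1349)
7^32 ≡ 729^2 = 531441 ≡ 1284 (mod 1349)
7^64 ≡ 1284^2 = 1648656 ≡ 178 (mod 1349)
7^128 ≡ 178^2 = 31684 ≡ 657 (mod 1349)
7^256 ≡ 657^2 = 431649 ≡ 1318 (mod 1349)
7^512 ≡ 1318^2 = 1737124 ≡ 961 (mod 1349)
7^1024 ≡ 961^2 = 923521 ≡ 805 (mod 1349)
1348 = 1024 + 256 + 64 + 4 in binary powers of 2.
So 7^1348 ≡ 805 · 1318 · 178 · 1052 ≡ 292 (mod 1349).
Since 292 ≠ 1, base 7 is a Fermat witness: 1349 is composite.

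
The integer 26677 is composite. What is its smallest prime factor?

7

26677 is odd.
Digit sum 28, not divisible by 3.
Ends in 7: not divisible by 5.
7: 26677 = 7·3811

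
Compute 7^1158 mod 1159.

723

7^1 ≡ 7 (mod 1159)
7^2 ≡ 7^2 = 49 ≡ 49 (mod 1159)
7^4 ≡ 49^2 = 2401 ≡ 83 (mod 1159)
7^8 ≡ 83^2 = 6889 ≡ 1094 (mod 1159)
7^16 ≡ 1094^2 = 1196836 ≡ 748 (mod 1159)
7^32 ≡ 748^2 = 559504 ≡ 866 (mod 1159)
7^64 ≡ 866^2 = 749956 ≡ 83 (mod 1159)
7^128 ≡ 83^2 = 6889 ≡ 1094 (mod 1159)
7^256 ≡ 1094^2 = 1196836 ≡ 748 (mod 1159)
7^512 ≡ 748^2 = 559504 ≡ 866 (mod 1159)
7^1024 ≡ 866^2 = 749956 ≡ 83 (mod 1159)
1158 = 1024 + 128 + 4 + 2 in binary powers of 2.
So 7^1158 ≡ 83 · 1094 · 83 · 49 ≡ 723 (mod 1159).
Since 723 ≠ 1, base 7 is a Fermat witness: 1159 is composite.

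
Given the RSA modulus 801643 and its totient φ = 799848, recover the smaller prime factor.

829

φ(n) = (p−1)(q−1) = n − (p+q) + 1, so p + q = 801643 − 799848 + 1 = 1796.
p and q are the roots of t² − 1796t + 801643 = 0.
Discriminant: 1796² − 4·801643 = 3225616 − 3206572 = 19044; √19044 = 138.
q = (1796 − 138)/2 = 829, p = (1796 + 138)/2 = 967.
Check: 829 · 967 = 801643.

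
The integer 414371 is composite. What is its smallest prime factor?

414371 is odd.
Digit sum 20, not divisible by 3.
Ends in 1: not divisible by 5.
7: 414371 = 7·59195 + 6
11: 414371 = 11·37670 + 1
13: 414371 = 13·31874 + 9
17: 414371 = 17·24374 + 13
19: 414371 = 19·21809

19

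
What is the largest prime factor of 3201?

97

3201 = 3 · 1067
1067 = 11 · 97
97 is prime.
So 3201 = 3 · 11 · 97; the largest prime factor is 97.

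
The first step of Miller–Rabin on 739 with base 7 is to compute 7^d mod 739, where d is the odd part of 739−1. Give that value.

739 − 1 = 738 = 2^1 · 369, so d = 369.
7^1 ≡ 7 (mod 739)
7^2 ≡ 7^2 = 49 ≡ 49 (mod 739)
7^4 ≡ 49^2 = 2401 ≡ 184 (mod 739)
7^8 ≡ 184^2 = 33856 ≡ 601 (mod 739)
7^16 ≡ 601^2 = 361201 ≡ 569 (mod 739)
7^32 ≡ 569^2 = 323761 ≡ 79 (mod 739)
7^64 ≡ 79^2 = 6241 ≡ 329 (mod 739)
7^128 ≡ 329^2 = 108241 ≡ 347 (mod 739)
7^256 ≡ 347^2 = 120409 ≡ 691 (mod 739)
369 = 256 + 64 + 32 + 16 + 1 in binary powers of 2.
So 7^369 ≡ 691 · 329 · 79 · 569 · 7 ≡ 738 (mod 739).
Since 7^d ≡ 738 (mod 739), base 7 does not prove 739 composite.

738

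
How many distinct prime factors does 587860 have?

587860 = 2^2 · 146965
146965 = 5 · 29393
29393 = 7 · 4199
4199 = 13 · 323
323 = 17 · 19
587860 = 2^2 · 5 · 7 · 13 · 17 · 19, which has 6 distinct prime factors.

6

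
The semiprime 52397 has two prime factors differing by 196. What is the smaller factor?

Since p = q + 196, we have 52397 = q(q + 196), so q² + 196q − 52397 = 0.
Discriminant: 196² + 4·52397 = 38416 + 209588 = 248004; √248004 = 498.
q = (−196 + 498)/2 = 151, and p = q + 196 = 347.
Check: 151 · 347 = 52397.

151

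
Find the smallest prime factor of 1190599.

1190599 is odd.
Digit sum 34, not divisible by 3.
Ends in 9: not divisible by 5.
7: 1190599 = 7·170085 + 4
11: 1190599 = 11·108236 + 3
13: 1190599 = 13·91584 + 7
17: 1190599 = 17·70035 + 4
19: 1190599 = 19·62663 + 2
23: 1190599 = 23·51765 + 4
29: 1190599 = 29·41055 + 4
31: 1190599 = 31·38406 + 13
37: 1190599 = 37·32178 + 13
41: 1190599 = 41·29039

41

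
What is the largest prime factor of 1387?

73

1387 = 19 · 73
73 is prime.
So 1387 = 19 · 73; the largest prime factor is 73.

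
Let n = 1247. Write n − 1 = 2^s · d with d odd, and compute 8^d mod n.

1247 − 1 = 1246 = 2^1 · 623, so d = 623.
8^1 ≡ 8 (mod 1247)
8^2 ≡ 8^2 = 64 ≡ 64 (mod 1247)
8^4 ≡ 64^2 = 4096 ≡ 355 (mod 1247)
8^8 ≡ 355^2 = 126025 ≡ 78 (mod 1247)
8^16 ≡ 78^2 = 6084 ≡ 1096 (mod 1247)
8^32 ≡ 1096^2 = 1201216 ≡ 355 (mod 1247)
8^64 ≡ 355^2 = 126025 ≡ 78 (mod 1247)
8^128 ≡ 78^2 = 6084 ≡ 1096 (mod 1247)
8^256 ≡ 1096^2 = 1201216 ≡ 355 (mod 1247)
8^512 ≡ 355^2 = 126025 ≡ 78 (mod 1247)
623 = 512 + 64 + 32 + 8 + 4 + 2 + 1 in binary powers of 2.
So 8^623 ≡ 78 · 78 · 355 · 78 · 355 · 64 · 8 ≡ 945 (mod 1247).
Squaring chain: 945; never reaches −1, so base 8 is a Miller–Rabin witness that 1247 is composite.

945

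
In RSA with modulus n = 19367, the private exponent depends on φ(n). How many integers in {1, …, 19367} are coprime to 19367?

19080

Factor: 19367 = 107 · 181.
φ(19367) = (107−1) · (181−1) = 106 · 180 = 19080.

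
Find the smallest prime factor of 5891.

43

5891 is odd.
Digit sum 23, not divisible by 3.
Ends in 1: not divisible by 5.
7: 5891 = 7·841 + 4
11: 5891 = 11·535 + 6
13: 5891 = 13·453 + 2
17: 5891 = 17·346 + 9
19: 5891 = 19·310 + 1
23: 5891 = 23·256 + 3
29: 5891 = 29·203 + 4
31: 5891 = 31·190 + 1
37: 5891 = 37·159 + 8
41: 5891 = 41·143 + 28
43: 5891 = 43·137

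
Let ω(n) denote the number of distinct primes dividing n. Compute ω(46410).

46410 = 2 · 23205
23205 = 3 · 7735
7735 = 5 · 1547
1547 = 7 · 221
221 = 13 · 17
46410 = 2 · 3 · 5 · 7 · 13 · 17, which has 6 distinct prime factors.

6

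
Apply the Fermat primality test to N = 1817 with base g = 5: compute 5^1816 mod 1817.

5^1 ≡ 5 (mod 1817)
5^2 ≡ 5^2 = 25 ≡ 25 (mod 1817)
5^4 ≡ 25^2 = 625 ≡ 625 (mod 1817)
5^8 ≡ 625^2 = 390625 ≡ 1787 (mod 1817)
5^16 ≡ 1787^2 = 3193369 ≡ 900 (mod 1817)
5^32 ≡ 900^2 = 810000 ≡ 1435 (mod 1817)
5^64 ≡ 1435^2 = 2059225 ≡ 564 (mod 1817)
5^128 ≡ 564^2 = 318096 ≡ 121 (mod 1817)
5^256 ≡ 121^2 = 14641 ≡ 105 (mod 1817)
5^512 ≡ 105^2 = 11025 ≡ 123 (mod 1817)
5^1024 ≡ 123^2 = 15129 ≡ 593 (mod 1817)
1816 = 1024 + 512 + 256 + 16 + 8 in binary powers of 2.
So 5^1816 ≡ 593 · 123 · 105 · 900 · 1787 ≡ 1053 (mod 1817).
Since 1053 ≠ 1, base 5 is a Fermat witness: 1817 is composite.

1053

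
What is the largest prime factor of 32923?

32923 = 11 · 2993
2993 = 41 · 73
73 is prime.
So 32923 = 11 · 41 · 73; the largest prime factor is 73.

73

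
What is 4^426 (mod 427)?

4^1 ≡ 4 (mod 427)
4^2 ≡ 4^2 = 16 ≡ 16 (mod 427)
4^4 ≡ 16^2 = 256 ≡ 256 (mod 427)
4^8 ≡ 256^2 = 65536 ≡ 205 (mod 427)
4^16 ≡ 205^2 = 42025 ≡ 179 (mod 427)
4^32 ≡ 179^2 = 32041 ≡ 16 (mod 427)
4^64 ≡ 16^2 = 256 ≡ 256 (mod 427)
4^128 ≡ 256^2 = 65536 ≡ 205 (mod 427)
4^256 ≡ 205^2 = 42025 ≡ 179 (mod 427)
426 = 256 + 128 + 32 + 8 + 2 in binary powers of 2.
So 4^426 ≡ 179 · 205 · 16 · 205 · 16 ≡ 253 (mod 427).
Since 253 ≠ 1, base 4 is a Fermat witness: 427 is composite.

253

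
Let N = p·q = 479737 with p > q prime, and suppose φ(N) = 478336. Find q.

φ(n) = (p−1)(q−1) = n − (p+q) + 1, so p + q = 479737 − 478336 + 1 = 1402.
p and q are the roots of t² − 1402t + 479737 = 0.
Discriminant: 1402² − 4·479737 = 1965604 − 1918948 = 46656; √46656 = 216.
q = (1402 − 216)/2 = 593, p = (1402 + 216)/2 = 809.
Check: 593 · 809 = 479737.

593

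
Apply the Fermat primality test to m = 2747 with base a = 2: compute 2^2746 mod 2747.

1212

2^1 ≡ 2 (mod 2747)
2^2 ≡ 2^2 = 4 ≡ 4 (mod 2747)
2^4 ≡ 4^2 = 16 ≡ 16 (mod 2747)
2^8 ≡ 16^2 = 256 ≡ 256 (mod 2747)
2^16 ≡ 256^2 = 65536 ≡ 2355 (mod 2747)
2^32 ≡ 2355^2 = 5546025 ≡ 2579 (mod 2747)
2^64 ≡ 2579^2 = 6651241 ≡ 754 (mod 2747)
2^128 ≡ 754^2 = 568516 ≡ 2634 (mod 2747)
2^256 ≡ 2634^2 = 6937956 ≡ 1781 (mod 2747)
2^512 ≡ 1781^2 = 3171961 ≡ 1923 (mod 2747)
2^1024 ≡ 1923^2 = 3697929 ≡ 467 (mod 2747)
2^2048 ≡ 467^2 = 218089 ≡ 1076 (mod 2747)
2746 = 2048 + 512 + 128 + 32 + 16 + 8 + 2 in binary powers of 2.
So 2^2746 ≡ 1076 · 1923 · 2634 · 2579 · 2355 · 256 · 4 ≡ 1212 (mod 2747).
Since 1212 ≠ 1, base 2 is a Fermat witness: 2747 is composite.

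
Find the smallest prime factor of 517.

517 is odd.
Digit sum 13, not divisible by 3.
Ends in 7: not divisible by 5.
7: 517 = 7·73 + 6
11: 517 = 11·47

11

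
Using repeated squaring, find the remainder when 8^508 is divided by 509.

1

8^1 ≡ 8 (mod 509)
8^2 ≡ 8^2 = 64 ≡ 64 (mod 509)
8^4 ≡ 64^2 = 4096 ≡ 24 (mod 509)
8^8 ≡ 24^2 = 576 ≡ 67 (mod 509)
8^16 ≡ 67^2 = 4489 ≡ 417 (mod 509)
8^32 ≡ 417^2 = 173889 ≡ 320 (mod 509)
8^64 ≡ 320^2 = 102400 ≡ 91 (mod 509)
8^128 ≡ 91^2 = 8281 ≡ 137 (mod 509)
8^256 ≡ 137^2 = 18769 ≡ 445 (mod 509)
508 = 256 + 128 + 64 + 32 + 16 + 8 + 4 in binary powers of 2.
So 8^508 ≡ 445 · 137 · 91 · 320 · 417 · 67 · 24 ≡ 1 (mod 509).
Since the result is 1, base 8 gives no evidence that 509 is composite.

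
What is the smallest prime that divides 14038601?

14038601 is odd.
Digit sum 23, not divisible by 3.
Ends in 1: not divisible by 5.
7: 14038601 = 7·2005514 + 3
11: 14038601 = 11·1276236 + 5
13: 14038601 = 13·1079892 + 5
17: 14038601 = 17·825800 + 1
19: 14038601 = 19·738873 + 14
23: 14038601 = 23·610373 + 22
29: 14038601 = 29·484089 + 20
31: 14038601 = 31·452858 + 3
37: 14038601 = 37·379421 + 24
41: 14038601 = 41·342404 + 37
43: 14038601 = 43·326479 + 4
47: 14038601 = 47·298693 + 30
53: 14038601 = 53·264879 + 14
59: 14038601 = 59·237942 + 23
61: 14038601 = 61·230141

61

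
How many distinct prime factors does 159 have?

2

159 = 3 · 53
159 = 3 · 53, which has 2 distinct prime factors.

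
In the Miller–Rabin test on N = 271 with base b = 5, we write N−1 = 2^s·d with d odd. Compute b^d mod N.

1

271 − 1 = 270 = 2^1 · 135, so d = 135.
5^1 ≡ 5 (mod 271)
5^2 ≡ 5^2 = 25 ≡ 25 (mod 271)
5^4 ≡ 25^2 = 625 ≡ 83 (mod 271)
5^8 ≡ 83^2 = 6889 ≡ 114 (mod 271)
5^16 ≡ 114^2 = 12996 ≡ 259 (mod 271)
5^32 ≡ 259^2 = 67081 ≡ 144 (mod 271)
5^64 ≡ 144^2 = 20736 ≡ 140 (mod 271)
5^128 ≡ 140^2 = 19600 ≡ 88 (mod 271)
135 = 128 + 4 + 2 + 1 in binary powers of 2.
So 5^135 ≡ 88 · 83 · 25 · 5 ≡ 1 (mod 271).
Since 5^d ≡ 1 (mod 271), base 5 does not prove 271 composite.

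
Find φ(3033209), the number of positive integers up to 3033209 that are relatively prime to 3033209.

2966656

Factor: 3033209 = 89 · 173 · 197.
φ(3033209) = (89−1) · (173−1) · (197−1) = 88 · 172 · 196 = 2966656.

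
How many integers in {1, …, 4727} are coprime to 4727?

4536

Factor: 4727 = 29 · 163.
φ(4727) = (29−1) · (163−1) = 28 · 162 = 4536.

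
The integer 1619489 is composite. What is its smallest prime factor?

61

1619489 is odd.
Digit sum 38, not divisible by 3.
Ends in 9: not divisible by 5.
7: 1619489 = 7·231355 + 4
11: 1619489 = 11·147226 + 3
13: 1619489 = 13·124576 + 1
17: 1619489 = 17·95264 + 1
19: 1619489 = 19·85236 + 5
23: 1619489 = 23·70412 + 13
29: 1619489 = 29·55844 + 13
31: 1619489 = 31·52241 + 18
37: 1619489 = 37·43769 + 36
41: 1619489 = 41·39499 + 30
43: 1619489 = 43·37662 + 23
47: 1619489 = 47·34457 + 10
53: 1619489 = 53·30556 + 21
59: 1619489 = 59·27448 + 57
61: 1619489 = 61·26549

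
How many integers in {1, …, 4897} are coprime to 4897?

Factor: 4897 = 59 · 83.
φ(4897) = (59−1) · (83−1) = 58 · 82 = 4756.

4756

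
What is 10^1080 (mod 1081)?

813

10^1 ≡ 10 (mod 1081)
10^2 ≡ 10^2 = 100 ≡ 100 (mod 1081)
10^4 ≡ 100^2 = 10000 ≡ 271 (mod 1081)
10^8 ≡ 271^2 = 73441 ≡ 1014 (mod 1081)
10^16 ≡ 1014^2 = 1028196 ≡ 165 (mod 1081)
10^32 ≡ 165^2 = 27225 ≡ 200 (mod 1081)
10^64 ≡ 200^2 = 40000 ≡ 3 (mod 1081)
10^128 ≡ 3^2 = 9 ≡ 9 (mod 1081)
10^256 ≡ 9^2 = 81 ≡ 81 (mod 1081)
10^512 ≡ 81^2 = 6561 ≡ 75 (mod 1081)
10^1024 ≡ 75^2 = 5625 ≡ 220 (mod 1081)
1080 = 1024 + 32 + 16 + 8 in binary powers of 2.
So 10^1080 ≡ 220 · 200 · 165 · 1014 ≡ 813 (mod 1081).
Since 813 ≠ 1, base 10 is a Fermat witness: 1081 is composite.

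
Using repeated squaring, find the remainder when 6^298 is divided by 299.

121

6^1 ≡ 6 (mod 299)
6^2 ≡ 6^2 = 36 ≡ 36 (mod 299)
6^4 ≡ 36^2 = 1296 ≡ 100 (mod 299)
6^8 ≡ 100^2 = 10000 ≡ 133 (mod 299)
6^16 ≡ 133^2 = 17689 ≡ 48 (mod 299)
6^32 ≡ 48^2 = 2304 ≡ 211 (mod 299)
6^64 ≡ 211^2 = 44521 ≡ 269 (mod 299)
6^128 ≡ 269^2 = 72361 ≡ 3 (mod 299)
6^256 ≡ 3^2 = 9 ≡ 9 (mod 299)
298 = 256 + 32 + 8 + 2 in binary powers of 2.
So 6^298 ≡ 9 · 211 · 133 · 36 ≡ 121 (mod 299).
Since 121 ≠ 1, base 6 is a Fermat witness: 299 is composite.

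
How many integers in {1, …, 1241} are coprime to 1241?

Factor: 1241 = 17 · 73.
φ(1241) = (17−1) · (73−1) = 16 · 72 = 1152.

1152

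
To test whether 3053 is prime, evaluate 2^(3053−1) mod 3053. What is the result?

2^1 ≡ 2 (mod 3053)
2^2 ≡ 2^2 = 4 ≡ 4 (mod 3053)
2^4 ≡ 4^2 = 16 ≡ 16 (mod 3053)
2^8 ≡ 16^2 = 256 ≡ 256 (mod 3053)
2^16 ≡ 256^2 = 65536 ≡ 1423 (mod 3053)
2^32 ≡ 1423^2 = 2024929 ≡ 790 (mod 3053)
2^64 ≡ 790^2 = 624100 ≡ 1288 (mod 3053)
2^128 ≡ 1288^2 = 1658944 ≡ 1165 (mod 3053)
2^256 ≡ 1165^2 = 1357225 ≡ 1693 (mod 3053)
2^512 ≡ 1693^2 = 2866249 ≡ 2535 (mod 3053)
2^1024 ≡ 2535^2 = 6426225 ≡ 2713 (mod 3053)
2^2048 ≡ 2713^2 = 7360369 ≡ 2639 (mod 3053)
3052 = 2048 + 512 + 256 + 128 + 64 + 32 + 8 + 4 in binary powers of 2.
So 2^3052 ≡ 2639 · 2535 · 1693 · 1165 · 1288 · 790 · 256 · 16 ≡ 2968 (mod 3053).
Since 2968 ≠ 1, base 2 is a Fermat witness: 3053 is composite.

2968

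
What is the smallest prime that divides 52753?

52753 is odd.
Digit sum 22, not divisible by 3.
Ends in 3: not divisible by 5.
7: 52753 = 7·7536 + 1
11: 52753 = 11·4795 + 8
13: 52753 = 13·4057 + 12
17: 52753 = 17·3103 + 2
19: 52753 = 19·2776 + 9
23: 52753 = 23·2293 + 14
29: 52753 = 29·1819 + 2
31: 52753 = 31·1701 + 22
37: 52753 = 37·1425 + 28
41: 52753 = 41·1286 + 27
43: 52753 = 43·1226 + 35
47: 52753 = 47·1122 + 19
53: 52753 = 53·995 + 18
59: 52753 = 59·894 + 7
61: 52753 = 61·864 + 49
67: 52753 = 67·787 + 24
71: 52753 = 71·743

71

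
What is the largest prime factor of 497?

71

497 = 7 · 71
71 is prime.
So 497 = 7 · 71; the largest prime factor is 71.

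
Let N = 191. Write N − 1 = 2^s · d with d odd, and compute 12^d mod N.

1

191 − 1 = 190 = 2^1 · 95, so d = 95.
12^1 ≡ 12 (mod 191)
12^2 ≡ 12^2 = 144 ≡ 144 (mod 191)
12^4 ≡ 144^2 = 20736 ≡ 108 (mod 191)
12^8 ≡ 108^2 = 11664 ≡ 13 (mod 191)
12^16 ≡ 13^2 = 169 ≡ 169 (mod 191)
12^32 ≡ 169^2 = 28561 ≡ 102 (mod 191)
12^64 ≡ 102^2 = 10404 ≡ 90 (mod 191)
95 = 64 + 16 + 8 + 4 + 2 + 1 in binary powers of 2.
So 12^95 ≡ 90 · 169 · 13 · 108 · 144 · 12 ≡ 1 (mod 191).
Since 12^d ≡ 1 (mod 191), base 12 does not prove 191 composite.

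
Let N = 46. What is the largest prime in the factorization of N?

23

46 = 2 · 23
23 is prime.
So 46 = 2 · 23; the largest prime factor is 23.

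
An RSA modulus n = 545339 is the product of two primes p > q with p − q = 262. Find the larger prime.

Since p = q + 262, we have 545339 = q(q + 262), so q² + 262q − 545339 = 0.
Discriminant: 262² + 4·545339 = 68644 + 2181356 = 2250000; √2250000 = 1500.
q = (−262 + 1500)/2 = 619, and p = q + 262 = 881.
Check: 619 · 881 = 545339.

881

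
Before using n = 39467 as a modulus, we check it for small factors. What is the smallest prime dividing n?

61

39467 is odd.
Digit sum 29, not divisible by 3.
Ends in 7: not divisible by 5.
7: 39467 = 7·5638 + 1
11: 39467 = 11·3587 + 10
13: 39467 = 13·3035 + 12
17: 39467 = 17·2321 + 10
19: 39467 = 19·2077 + 4
23: 39467 = 23·1715 + 22
29: 39467 = 29·1360 + 27
31: 39467 = 31·1273 + 4
37: 39467 = 37·1066 + 25
41: 39467 = 41·962 + 25
43: 39467 = 43·917 + 36
47: 39467 = 47·839 + 34
53: 39467 = 53·744 + 35
59: 39467 = 59·668 + 55
61: 39467 = 61·647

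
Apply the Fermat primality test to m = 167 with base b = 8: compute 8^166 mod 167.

1

8^1 ≡ 8 (mod 167)
8^2 ≡ 8^2 = 64 ≡ 64 (mod 167)
8^4 ≡ 64^2 = 4096 ≡ 88 (mod 167)
8^8 ≡ 88^2 = 7744 ≡ 62 (mod 167)
8^16 ≡ 62^2 = 3844 ≡ 3 (mod 167)
8^32 ≡ 3^2 = 9 ≡ 9 (mod 167)
8^64 ≡ 9^2 = 81 ≡ 81 (mod 167)
8^128 ≡ 81^2 = 6561 ≡ 48 (mod 167)
166 = 128 + 32 + 4 + 2 in binary powers of 2.
So 8^166 ≡ 48 · 9 · 88 · 64 ≡ 1 (mod 167).
Since the result is 1, base 8 gives no evidence that 167 is composite.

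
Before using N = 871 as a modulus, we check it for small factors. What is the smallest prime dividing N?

871 is odd.
Digit sum 16, not divisible by 3.
Ends in 1: not divisible by 5.
7: 871 = 7·124 + 3
11: 871 = 11·79 + 2
13: 871 = 13·67

13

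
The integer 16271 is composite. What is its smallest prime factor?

16271 is odd.
Digit sum 17, not divisible by 3.
Ends in 1: not divisible by 5.
7: 16271 = 7·2324 + 3
11: 16271 = 11·1479 + 2
13: 16271 = 13·1251 + 8
17: 16271 = 17·957 + 2
19: 16271 = 19·856 + 7
23: 16271 = 23·707 + 10
29: 16271 = 29·561 + 2
31: 16271 = 31·524 + 27
37: 16271 = 37·439 + 28
41: 16271 = 41·396 + 35
43: 16271 = 43·378 + 17
47: 16271 = 47·346 + 9
53: 16271 = 53·307

53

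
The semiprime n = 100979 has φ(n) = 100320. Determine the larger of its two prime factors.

419

φ(n) = (p−1)(q−1) = n − (p+q) + 1, so p + q = 100979 − 100320 + 1 = 660.
p and q are the roots of t² − 660t + 100979 = 0.
Discriminant: 660² − 4·100979 = 435600 − 403916 = 31684; √31684 = 178.
q = (660 − 178)/2 = 241, p = (660 + 178)/2 = 419.
Check: 241 · 419 = 100979.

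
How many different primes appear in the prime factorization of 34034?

34034 = 2 · 17017
17017 = 7 · 2431
2431 = 11 · 221
221 = 13 · 17
34034 = 2 · 7 · 11 · 13 · 17, which has 5 distinct prime factors.

5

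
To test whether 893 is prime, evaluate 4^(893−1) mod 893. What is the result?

61

4^1 ≡ 4 (mod 893)
4^2 ≡ 4^2 = 16 ≡ 16 (mod 893)
4^4 ≡ 16^2 = 256 ≡ 256 (mod 893)
4^8 ≡ 256^2 = 65536 ≡ 347 (mod 893)
4^16 ≡ 347^2 = 120409 ≡ 747 (mod 893)
4^32 ≡ 747^2 = 558009 ≡ 777 (mod 893)
4^64 ≡ 777^2 = 603729 ≡ 61 (mod 893)
4^128 ≡ 61^2 = 3721 ≡ 149 (mod 893)
4^256 ≡ 149^2 = 22201 ≡ 769 (mod 893)
4^512 ≡ 769^2 = 591361 ≡ 195 (mod 893)
892 = 512 + 256 + 64 + 32 + 16 + 8 + 4 in binary powers of 2.
So 4^892 ≡ 195 · 769 · 61 · 777 · 747 · 347 · 256 ≡ 61 (mod 893).
Since 61 ≠ 1, base 4 is a Fermat witness: 893 is composite.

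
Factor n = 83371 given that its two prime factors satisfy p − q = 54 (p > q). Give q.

263

Since p = q + 54, we have 83371 = q(q + 54), so q² + 54q − 83371 = 0.
Discriminant: 54² + 4·83371 = 2916 + 333484 = 336400; √336400 = 580.
q = (−54 + 580)/2 = 263, and p = q + 54 = 317.
Check: 263 · 317 = 83371.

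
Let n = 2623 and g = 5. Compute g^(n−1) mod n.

5^1 ≡ 5 (mod 2623)
5^2 ≡ 5^2 = 25 ≡ 25 (mod 2623)
5^4 ≡ 25^2 = 625 ≡ 625 (mod 2623)
5^8 ≡ 625^2 = 390625 ≡ 2421 (mod 2623)
5^16 ≡ 2421^2 = 5861241 ≡ 1459 (mod 2623)
5^32 ≡ 1459^2 = 2128681 ≡ 1428 (mod 2623)
5^64 ≡ 1428^2 = 2039184 ≡ 1113 (mod 2623)
5^128 ≡ 1113^2 = 1238769 ≡ 713 (mod 2623)
5^256 ≡ 713^2 = 508369 ≡ 2130 (mod 2623)
5^512 ≡ 2130^2 = 4536900 ≡ 1733 (mod 2623)
5^1024 ≡ 1733^2 = 3003289 ≡ 2577 (mod 2623)
5^2048 ≡ 2577^2 = 6640929 ≡ 2116 (mod 2623)
2622 = 2048 + 512 + 32 + 16 + 8 + 4 + 2 in binary powers of 2.
So 5^2622 ≡ 2116 · 1733 · 1428 · 1459 · 2421 · 625 · 25 ≡ 1301 (mod 2623).
Since 1301 ≠ 1, base 5 is a Fermat witness: 2623 is composite.

1301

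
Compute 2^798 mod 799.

2^1 ≡ 2 (mod 799)
2^2 ≡ 2^2 = 4 ≡ 4 (mod 799)
2^4 ≡ 4^2 = 16 ≡ 16 (mod 799)
2^8 ≡ 16^2 = 256 ≡ 256 (mod 799)
2^16 ≡ 256^2 = 65536 ≡ 18 (mod 799)
2^32 ≡ 18^2 = 324 ≡ 324 (mod 799)
2^64 ≡ 324^2 = 104976 ≡ 307 (mod 799)
2^128 ≡ 307^2 = 94249 ≡ 766 (mod 799)
2^256 ≡ 766^2 = 586756 ≡ 290 (mod 799)
2^512 ≡ 290^2 = 84100 ≡ 205 (mod 799)
798 = 512 + 256 + 16 + 8 + 4 + 2 in binary powers of 2.
So 2^798 ≡ 205 · 290 · 18 · 256 · 16 · 4 ≡ 676 (mod 799).
Since 676 ≠ 1, base 2 is a Fermat witness: 799 is composite.

676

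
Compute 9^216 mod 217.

9^1 ≡ 9 (mod 217)
9^2 ≡ 9^2 = 81 ≡ 81 (mod 217)
9^4 ≡ 81^2 = 6561 ≡ 51 (mod 217)
9^8 ≡ 51^2 = 2601 ≡ 214 (mod 217)
9^16 ≡ 214^2 = 45796 ≡ 9 (mod 217)
9^32 ≡ 9^2 = 81 ≡ 81 (mod 217)
9^64 ≡ 81^2 = 6561 ≡ 51 (mod 217)
9^128 ≡ 51^2 = 2601 ≡ 214 (mod 217)
216 = 128 + 64 + 16 + 8 in binary powers of 2.
So 9^216 ≡ 214 · 51 · 9 · 214 ≡ 8 (mod 217).
Since 8 ≠ 1, base 9 is a Fermat witness: 217 is composite.

8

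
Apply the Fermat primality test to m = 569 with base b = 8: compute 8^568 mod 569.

8^1 ≡ 8 (mod 569)
8^2 ≡ 8^2 = 64 ≡ 64 (mod 569)
8^4 ≡ 64^2 = 4096 ≡ 113 (mod 569)
8^8 ≡ 113^2 = 12769 ≡ 251 (mod 569)
8^16 ≡ 251^2 = 63001 ≡ 411 (mod 569)
8^32 ≡ 411^2 = 168921 ≡ 497 (mod 569)
8^64 ≡ 497^2 = 247009 ≡ 63 (mod 569)
8^128 ≡ 63^2 = 3969 ≡ 555 (mod 569)
8^256 ≡ 555^2 = 308025 ≡ 196 (mod 569)
8^512 ≡ 196^2 = 38416 ≡ 293 (mod 569)
568 = 512 + 32 + 16 + 8 in binary powers of 2.
So 8^568 ≡ 293 · 497 · 411 · 251 ≡ 1 (mod 569).
Since the result is 1, base 8 gives no evidence that 569 is composite.

1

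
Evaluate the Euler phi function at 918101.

887040

Factor: 918101 = 67 · 71 · 193.
φ(918101) = (67−1) · (71−1) · (193−1) = 66 · 70 · 192 = 887040.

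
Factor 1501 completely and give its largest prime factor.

79

1501 = 19 · 79
79 is prime.
So 1501 = 19 · 79; the largest prime factor is 79.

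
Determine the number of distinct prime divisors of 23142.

5

23142 = 2 · 11571
11571 = 3 · 3857
3857 = 7 · 551
551 = 19 · 29
23142 = 2 · 3 · 7 · 19 · 29, which has 5 distinct prime factors.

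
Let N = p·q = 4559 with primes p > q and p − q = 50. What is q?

Since p = q + 50, we have 4559 = q(q + 50), so q² + 50q − 4559 = 0.
Discriminant: 50² + 4·4559 = 2500 + 18236 = 20736; √20736 = 144.
q = (−50 + 144)/2 = 47, and p = q + 50 = 97.
Check: 47 · 97 = 4559.

47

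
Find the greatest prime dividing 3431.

73

3431 = 47 · 73
73 is prime.
So 3431 = 47 · 73; the largest prime factor is 73.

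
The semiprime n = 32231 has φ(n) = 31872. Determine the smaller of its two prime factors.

167

φ(n) = (p−1)(q−1) = n − (p+q) + 1, so p + q = 32231 − 31872 + 1 = 360.
p and q are the roots of t² − 360t + 32231 = 0.
Discriminant: 360² − 4·32231 = 129600 − 128924 = 676; √676 = 26.
q = (360 − 26)/2 = 167, p = (360 + 26)/2 = 193.
Check: 167 · 193 = 32231.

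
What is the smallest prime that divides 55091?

89

55091 is odd.
Digit sum 20, not divisible by 3.
Ends in 1: not divisible by 5.
7: 55091 = 7·7870 + 1
11: 55091 = 11·5008 + 3
13: 55091 = 13·4237 + 10
17: 55091 = 17·3240 + 11
19: 55091 = 19·2899 + 10
23: 55091 = 23·2395 + 6
29: 55091 = 29·1899 + 20
31: 55091 = 31·1777 + 4
37: 55091 = 37·1488 + 35
41: 55091 = 41·1343 + 28
43: 55091 = 43·1281 + 8
47: 55091 = 47·1172 + 7
53: 55091 = 53·1039 + 24
59: 55091 = 59·933 + 44
61: 55091 = 61·903 + 8
67: 55091 = 67·822 + 17
71: 55091 = 71·775 + 66
73: 55091 = 73·754 + 49
79: 55091 = 79·697 + 28
83: 55091 = 83·663 + 62
89: 55091 = 89·619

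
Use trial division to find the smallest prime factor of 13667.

79

13667 is odd.
Digit sum 23, not divisible by 3.
Ends in 7: not divisible by 5.
7: 13667 = 7·1952 + 3
11: 13667 = 11·1242 + 5
13: 13667 = 13·1051 + 4
17: 13667 = 17·803 + 16
19: 13667 = 19·719 + 6
23: 13667 = 23·594 + 5
29: 13667 = 29·471 + 8
31: 13667 = 31·440 + 27
37: 13667 = 37·369 + 14
41: 13667 = 41·333 + 14
43: 13667 = 43·317 + 36
47: 13667 = 47·290 + 37
53: 13667 = 53·257 + 46
59: 13667 = 59·231 + 38
61: 13667 = 61·224 + 3
67: 13667 = 67·203 + 66
71: 13667 = 71·192 + 35
73: 13667 = 73·187 + 16
79: 13667 = 79·173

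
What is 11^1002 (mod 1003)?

661

11^1 ≡ 11 (mod 1003)
11^2 ≡ 11^2 = 121 ≡ 121 (mod 1003)
11^4 ≡ 121^2 = 14641 ≡ 599 (mod 1003)
11^8 ≡ 599^2 = 358801 ≡ 730 (mod 1003)
11^16 ≡ 730^2 = 532900 ≡ 307 (mod 1003)
11^32 ≡ 307^2 = 94249 ≡ 970 (mod 1003)
11^64 ≡ 970^2 = 940900 ≡ 86 (mod 1003)
11^128 ≡ 86^2 = 7396 ≡ 375 (mod 1003)
11^256 ≡ 375^2 = 140625 ≡ 205 (mod 1003)
11^512 ≡ 205^2 = 42025 ≡ 902 (mod 1003)
1002 = 512 + 256 + 128 + 64 + 32 + 8 + 2 in binary powers of 2.
So 11^1002 ≡ 902 · 205 · 375 · 86 · 970 · 730 · 121 ≡ 661 (mod 1003).
Since 661 ≠ 1, base 11 is a Fermat witness: 1003 is composite.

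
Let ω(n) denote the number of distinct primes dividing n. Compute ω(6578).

6578 = 2 · 3289
3289 = 11 · 299
299 = 13 · 23
6578 = 2 · 11 · 13 · 23, which has 4 distinct prime factors.

4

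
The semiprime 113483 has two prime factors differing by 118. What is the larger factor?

401

Since p = q + 118, we have 113483 = q(q + 118), so q² + 118q − 113483 = 0.
Discriminant: 118² + 4·113483 = 13924 + 453932 = 467856; √467856 = 684.
q = (−118 + 684)/2 = 283, and p = q + 118 = 401.
Check: 283 · 401 = 113483.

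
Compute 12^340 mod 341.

56

12^1 ≡ 12 (mod 341)
12^2 ≡ 12^2 = 144 ≡ 144 (mod 341)
12^4 ≡ 144^2 = 20736 ≡ 276 (mod 341)
12^8 ≡ 276^2 = 76176 ≡ 133 (mod 341)
12^16 ≡ 133^2 = 17689 ≡ 298 (mod 341)
12^32 ≡ 298^2 = 88804 ≡ 144 (mod 341)
12^64 ≡ 144^2 = 20736 ≡ 276 (mod 341)
12^128 ≡ 276^2 = 76176 ≡ 133 (mod 341)
12^256 ≡ 133^2 = 17689 ≡ 298 (mod 341)
340 = 256 + 64 + 16 + 4 in binary powers of 2.
So 12^340 ≡ 298 · 276 · 298 · 276 ≡ 56 (mod 341).
Since 56 ≠ 1, base 12 is a Fermat witness: 341 is composite.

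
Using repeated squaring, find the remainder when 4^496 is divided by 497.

4^1 ≡ 4 (mod 497)
4^2 ≡ 4^2 = 16 ≡ 16 (mod 497)
4^4 ≡ 16^2 = 256 ≡ 256 (mod 497)
4^8 ≡ 256^2 = 65536 ≡ 429 (mod 497)
4^16 ≡ 429^2 = 184041 ≡ 151 (mod 497)
4^32 ≡ 151^2 = 22801 ≡ 436 (mod 497)
4^64 ≡ 436^2 = 190096 ≡ 242 (mod 497)
4^128 ≡ 242^2 = 58564 ≡ 415 (mod 497)
4^256 ≡ 415^2 = 172225 ≡ 263 (mod 497)
496 = 256 + 128 + 64 + 32 + 16 in binary powers of 2.
So 4^496 ≡ 263 · 415 · 242 · 436 · 151 ≡ 333 (mod 497).
Since 333 ≠ 1, base 4 is a Fermat witness: 497 is composite.

333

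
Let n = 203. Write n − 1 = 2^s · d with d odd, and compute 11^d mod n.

177

203 − 1 = 202 = 2^1 · 101, so d = 101.
11^1 ≡ 11 (mod 203)
11^2 ≡ 11^2 = 121 ≡ 121 (mod 203)
11^4 ≡ 121^2 = 14641 ≡ 25 (mod 203)
11^8 ≡ 25^2 = 625 ≡ 16 (mod 203)
11^16 ≡ 16^2 = 256 ≡ 53 (mod 203)
11^32 ≡ 53^2 = 2809 ≡ 170 (mod 203)
11^64 ≡ 170^2 = 28900 ≡ 74 (mod 203)
101 = 64 + 32 + 4 + 1 in binary powers of 2.
So 11^101 ≡ 74 · 170 · 25 · 11 ≡ 177 (mod 203).
Squaring chain: 177; never reaches −1, so base 11 is a Miller–Rabin witness that 203 is composite.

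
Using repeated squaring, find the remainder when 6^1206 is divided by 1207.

6^1 ≡ 6 (mod 1207)
6^2 ≡ 6^2 = 36 ≡ 36 (mod 1207)
6^4 ≡ 36^2 = 1296 ≡ 89 (mod 1207)
6^8 ≡ 89^2 = 7921 ≡ 679 (mod 1207)
6^16 ≡ 679^2 = 461041 ≡ 1174 (mod 1207)
6^32 ≡ 1174^2 = 1378276 ≡ 1089 (mod 1207)
6^64 ≡ 1089^2 = 1185921 ≡ 647 (mod 1207)
6^128 ≡ 647^2 = 418609 ≡ 987 (mod 1207)
6^256 ≡ 987^2 = 974169 ≡ 120 (mod 1207)
6^512 ≡ 120^2 = 14400 ≡ 1123 (mod 1207)
6^1024 ≡ 1123^2 = 1261129 ≡ 1021 (mod 1207)
1206 = 1024 + 128 + 32 + 16 + 4 + 2 in binary powers of 2.
So 6^1206 ≡ 1021 · 987 · 1089 · 1174 · 89 · 36 ≡ 535 (mod 1207).
Since 535 ≠ 1, base 6 is a Fermat witness: 1207 is composite.

535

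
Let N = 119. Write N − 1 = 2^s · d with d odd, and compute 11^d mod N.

114

119 − 1 = 118 = 2^1 · 59, so d = 59.
11^1 ≡ 11 (mod 119)
11^2 ≡ 11^2 = 121 ≡ 2 (mod 119)
11^4 ≡ 2^2 = 4 ≡ 4 (mod 119)
11^8 ≡ 4^2 = 16 ≡ 16 (mod 119)
11^16 ≡ 16^2 = 256 ≡ 18 (mod 119)
11^32 ≡ 18^2 = 324 ≡ 86 (mod 119)
59 = 32 + 16 + 8 + 2 + 1 in binary powers of 2.
So 11^59 ≡ 86 · 18 · 16 · 2 · 11 ≡ 114 (mod 119).
Squaring chain: 114; never reaches −1, so base 11 is a Miller–Rabin witness that 119 is composite.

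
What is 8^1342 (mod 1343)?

8^1 ≡ 8 (mod 1343)
8^2 ≡ 8^2 = 64 ≡ 64 (mod 1343)
8^4 ≡ 64^2 = 4096 ≡ 67 (mod 1343)
8^8 ≡ 67^2 = 4489 ≡ 460 (mod 1343)
8^16 ≡ 460^2 = 211600 ≡ 749 (mod 1343)
8^32 ≡ 749^2 = 561001 ≡ 970 (mod 1343)
8^64 ≡ 970^2 = 940900 ≡ 800 (mod 1343)
8^128 ≡ 800^2 = 640000 ≡ 732 (mod 1343)
8^256 ≡ 732^2 = 535824 ≡ 1310 (mod 1343)
8^512 ≡ 1310^2 = 1716100 ≡ 1089 (mod 1343)
8^1024 ≡ 1089^2 = 1185921 ≡ 52 (mod 1343)
1342 = 1024 + 256 + 32 + 16 + 8 + 4 + 2 in binary powers of 2.
So 8^1342 ≡ 52 · 1310 · 970 · 749 · 460 · 67 · 64 ≡ 38 (mod 1343).
Since 38 ≠ 1, base 8 is a Fermat witness: 1343 is composite.

38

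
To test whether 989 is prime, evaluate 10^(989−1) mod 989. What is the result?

440

10^1 ≡ 10 (mod 989)
10^2 ≡ 10^2 = 100 ≡ 100 (mod 989)
10^4 ≡ 100^2 = 10000 ≡ 110 (mod 989)
10^8 ≡ 110^2 = 12100 ≡ 232 (mod 989)
10^16 ≡ 232^2 = 53824 ≡ 418 (mod 989)
10^32 ≡ 418^2 = 174724 ≡ 660 (mod 989)
10^64 ≡ 660^2 = 435600 ≡ 440 (mod 989)
10^128 ≡ 440^2 = 193600 ≡ 745 (mod 989)
10^256 ≡ 745^2 = 555025 ≡ 196 (mod 989)
10^512 ≡ 196^2 = 38416 ≡ 834 (mod 989)
988 = 512 + 256 + 128 + 64 + 16 + 8 + 4 in binary powers of 2.
So 10^988 ≡ 834 · 196 · 745 · 440 · 418 · 232 · 110 ≡ 440 (mod 989).
Since 440 ≠ 1, base 10 is a Fermat witness: 989 is composite.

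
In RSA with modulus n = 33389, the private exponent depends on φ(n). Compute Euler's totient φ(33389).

33024

Factor: 33389 = 173 · 193.
φ(33389) = (173−1) · (193−1) = 172 · 192 = 33024.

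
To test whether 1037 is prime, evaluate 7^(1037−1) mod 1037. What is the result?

931

7^1 ≡ 7 (mod 1037)
7^2 ≡ 7^2 = 49 ≡ 49 (mod 1037)
7^4 ≡ 49^2 = 2401 ≡ 327 (mod 1037)
7^8 ≡ 327^2 = 106929 ≡ 118 (mod 1037)
7^16 ≡ 118^2 = 13924 ≡ 443 (mod 1037)
7^32 ≡ 443^2 = 196249 ≡ 256 (mod 1037)
7^64 ≡ 256^2 = 65536 ≡ 205 (mod 1037)
7^128 ≡ 205^2 = 42025 ≡ 545 (mod 1037)
7^256 ≡ 545^2 = 297025 ≡ 443 (mod 1037)
7^512 ≡ 443^2 = 196249 ≡ 256 (mod 1037)
7^1024 ≡ 256^2 = 65536 ≡ 205 (mod 1037)
1036 = 1024 + 8 + 4 in binary powers of 2.
So 7^1036 ≡ 205 · 118 · 327 ≡ 931 (mod 1037).
Since 931 ≠ 1, base 7 is a Fermat witness: 1037 is composite.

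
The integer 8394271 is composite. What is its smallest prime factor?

8394271 is odd.
Digit sum 34, not divisible by 3.
Ends in 1: not divisible by 5.
7: 8394271 = 7·1199181 + 4
11: 8394271 = 11·763115 + 6
13: 8394271 = 13·645713 + 2
17: 8394271 = 17·493780 + 11
19: 8394271 = 19·441803 + 14
23: 8394271 = 23·364968 + 7
29: 8394271 = 29·289457 + 18
31: 8394271 = 31·270782 + 29
37: 8394271 = 37·226872 + 7
41: 8394271 = 41·204738 + 13
43: 8394271 = 43·195215 + 26
47: 8394271 = 47·178601 + 24
53: 8394271 = 53·158382 + 25
59: 8394271 = 59·142275 + 46
61: 8394271 = 61·137611

61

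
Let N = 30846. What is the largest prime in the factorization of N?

97

30846 = 2 · 15423
15423 = 3 · 5141
5141 = 53 · 97
97 is prime.
So 30846 = 2 · 3 · 53 · 97; the largest prime factor is 97.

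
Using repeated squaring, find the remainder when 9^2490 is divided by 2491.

811

9^1 ≡ 9 (mod 2491)
9^2 ≡ 9^2 = 81 ≡ 81 (mod 2491)
9^4 ≡ 81^2 = 6561 ≡ 1579 (mod 2491)
9^8 ≡ 1579^2 = 2493241 ≡ 2241 (mod 2491)
9^16 ≡ 2241^2 = 5022081 ≡ 225 (mod 2491)
9^32 ≡ 225^2 = 50625 ≡ 805 (mod 2491)
9^64 ≡ 805^2 = 648025 ≡ 365 (mod 2491)
9^128 ≡ 365^2 = 133225 ≡ 1202 (mod 2491)
9^256 ≡ 1202^2 = 1444804 ≡ 24 (mod 2491)
9^512 ≡ 24^2 = 576 ≡ 576 (mod 2491)
9^1024 ≡ 576^2 = 331776 ≡ 473 (mod 2491)
9^2048 ≡ 473^2 = 223729 ≡ 2030 (mod 2491)
2490 = 2048 + 256 + 128 + 32 + 16 + 8 + 2 in binary powers of 2.
So 9^2490 ≡ 2030 · 24 · 1202 · 805 · 225 · 2241 · 81 ≡ 811 (mod 2491).
Since 811 ≠ 1, base 9 is a Fermat witness: 2491 is composite.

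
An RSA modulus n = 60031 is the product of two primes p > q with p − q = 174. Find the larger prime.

Since p = q + 174, we have 60031 = q(q + 174), so q² + 174q − 60031 = 0.
Discriminant: 174² + 4·60031 = 30276 + 240124 = 270400; √270400 = 520.
q = (−174 + 520)/2 = 173, and p = q + 174 = 347.
Check: 173 · 347 = 60031.

347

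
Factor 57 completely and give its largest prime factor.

57 = 3 · 19
19 is prime.
So 57 = 3 · 19; the largest prime factor is 19.

19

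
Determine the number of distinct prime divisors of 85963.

3

85963 = 31 · 2773
2773 = 47 · 59
85963 = 31 · 47 · 59, which has 3 distinct prime factors.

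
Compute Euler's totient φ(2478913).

2424240

Factor: 2478913 = 127 · 131 · 149.
φ(2478913) = (127−1) · (131−1) · (149−1) = 126 · 130 · 148 = 2424240.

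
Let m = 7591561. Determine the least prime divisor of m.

7591561 is odd.
Digit sum 34, not divisible by 3.
Ends in 1: not divisible by 5.
7: 7591561 = 7·1084508 + 5
11: 7591561 = 11·690141 + 10
13: 7591561 = 13·583966 + 3
17: 7591561 = 17·446562 + 7
19: 7591561 = 19·399555 + 16
23: 7591561 = 23·330067 + 20
29: 7591561 = 29·261777 + 28
31: 7591561 = 31·244889 + 2
37: 7591561 = 37·205177 + 12
41: 7591561 = 41·185160 + 1
43: 7591561 = 43·176547 + 40
47: 7591561 = 47·161522 + 27
53: 7591561 = 53·143237

53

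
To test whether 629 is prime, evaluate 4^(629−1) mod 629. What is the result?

4^1 ≡ 4 (mod 629)
4^2 ≡ 4^2 = 16 ≡ 16 (mod 629)
4^4 ≡ 16^2 = 256 ≡ 256 (mod 629)
4^8 ≡ 256^2 = 65536 ≡ 120 (mod 629)
4^16 ≡ 120^2 = 14400 ≡ 562 (mod 629)
4^32 ≡ 562^2 = 315844 ≡ 86 (mod 629)
4^64 ≡ 86^2 = 7396 ≡ 477 (mod 629)
4^128 ≡ 477^2 = 227529 ≡ 460 (mod 629)
4^256 ≡ 460^2 = 211600 ≡ 256 (mod 629)
4^512 ≡ 256^2 = 65536 ≡ 120 (mod 629)
628 = 512 + 64 + 32 + 16 + 4 in binary powers of 2.
So 4^628 ≡ 120 · 477 · 86 · 562 · 256 ≡ 562 (mod 629).
Since 562 ≠ 1, base 4 is a Fermat witness: 629 is composite.

562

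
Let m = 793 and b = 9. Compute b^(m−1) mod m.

508

9^1 ≡ 9 (mod 793)
9^2 ≡ 9^2 = 81 ≡ 81 (mod 793)
9^4 ≡ 81^2 = 6561 ≡ 217 (mod 793)
9^8 ≡ 217^2 = 47089 ≡ 302 (mod 793)
9^16 ≡ 302^2 = 91204 ≡ 9 (mod 793)
9^32 ≡ 9^2 = 81 ≡ 81 (mod 793)
9^64 ≡ 81^2 = 6561 ≡ 217 (mod 793)
9^128 ≡ 217^2 = 47089 ≡ 302 (mod 793)
9^256 ≡ 302^2 = 91204 ≡ 9 (mod 793)
9^512 ≡ 9^2 = 81 ≡ 81 (mod 793)
792 = 512 + 256 + 16 + 8 in binary powers of 2.
So 9^792 ≡ 81 · 9 · 9 · 302 ≡ 508 (mod 793).
Since 508 ≠ 1, base 9 is a Fermat witness: 793 is composite.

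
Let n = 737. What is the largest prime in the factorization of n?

737 = 11 · 67
67 is prime.
So 737 = 11 · 67; the largest prime factor is 67.

67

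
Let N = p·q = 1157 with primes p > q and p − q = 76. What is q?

13

Since p = q + 76, we have 1157 = q(q + 76), so q² + 76q − 1157 = 0.
Discriminant: 76² + 4·1157 = 5776 + 4628 = 10404; √10404 = 102.
q = (−76 + 102)/2 = 13, and p = q + 76 = 89.
Check: 13 · 89 = 1157.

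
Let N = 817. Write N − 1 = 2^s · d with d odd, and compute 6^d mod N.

87

817 − 1 = 816 = 2^4 · 51, so d = 51.
6^1 ≡ 6 (mod 817)
6^2 ≡ 6^2 = 36 ≡ 36 (mod 817)
6^4 ≡ 36^2 = 1296 ≡ 479 (mod 817)
6^8 ≡ 479^2 = 229441 ≡ 681 (mod 817)
6^16 ≡ 681^2 = 463761 ≡ 522 (mod 817)
6^32 ≡ 522^2 = 272484 ≡ 423 (mod 817)
51 = 32 + 16 + 2 + 1 in binary powers of 2.
So 6^51 ≡ 423 · 522 · 36 · 6 ≡ 87 (mod 817).
Squaring chain: 87 → 216 → 87 → 216; never reaches −1, so base 6 is a Miller–Rabin witness that 817 is composite.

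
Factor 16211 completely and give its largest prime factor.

43

16211 = 13 · 1247
1247 = 29 · 43
43 is prime.
So 16211 = 13 · 29 · 43; the largest prime factor is 43.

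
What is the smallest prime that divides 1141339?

37

1141339 is odd.
Digit sum 22, not divisible by 3.
Ends in 9: not divisible by 5.
7: 1141339 = 7·163048 + 3
11: 1141339 = 11·103758 + 1
13: 1141339 = 13·87795 + 4
17: 1141339 = 17·67137 + 10
19: 1141339 = 19·60070 + 9
23: 1141339 = 23·49623 + 10
29: 1141339 = 29·39356 + 15
31: 1141339 = 31·36817 + 12
37: 1141339 = 37·30847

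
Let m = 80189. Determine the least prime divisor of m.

17

80189 is odd.
Digit sum 26, not divisible by 3.
Ends in 9: not divisible by 5.
7: 80189 = 7·11455 + 4
11: 80189 = 11·7289 + 10
13: 80189 = 13·6168 + 5
17: 80189 = 17·4717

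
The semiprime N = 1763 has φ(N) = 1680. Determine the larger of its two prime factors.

43

φ(n) = (p−1)(q−1) = n − (p+q) + 1, so p + q = 1763 − 1680 + 1 = 84.
p and q are the roots of t² − 84t + 1763 = 0.
Discriminant: 84² − 4·1763 = 7056 − 7052 = 4; √4 = 2.
q = (84 − 2)/2 = 41, p = (84 + 2)/2 = 43.
Check: 41 · 43 = 1763.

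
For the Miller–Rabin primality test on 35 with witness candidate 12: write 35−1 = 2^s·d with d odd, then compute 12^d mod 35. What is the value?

17

35 − 1 = 34 = 2^1 · 17, so d = 17.
12^1 ≡ 12 (mod 35)
12^2 ≡ 12^2 = 144 ≡ 4 (mod 35)
12^4 ≡ 4^2 = 16 ≡ 16 (mod 35)
12^8 ≡ 16^2 = 256 ≡ 11 (mod 35)
12^16 ≡ 11^2 = 121 ≡ 16 (mod 35)
17 = 16 + 1 in binary powers of 2.
So 12^17 ≡ 16 · 12 ≡ 17 (mod 35).
Squaring chain: 17; never reaches −1, so base 12 is a Miller–Rabin witness that 35 is composite.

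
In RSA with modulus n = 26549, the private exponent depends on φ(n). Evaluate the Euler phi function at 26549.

Factor: 26549 = 139 · 191.
φ(26549) = (139−1) · (191−1) = 138 · 190 = 26220.

26220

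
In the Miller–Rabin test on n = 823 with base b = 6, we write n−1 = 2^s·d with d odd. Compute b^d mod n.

823 − 1 = 822 = 2^1 · 411, so d = 411.
6^1 ≡ 6 (mod 823)
6^2 ≡ 6^2 = 36 ≡ 36 (mod 823)
6^4 ≡ 36^2 = 1296 ≡ 473 (mod 823)
6^8 ≡ 473^2 = 223729 ≡ 696 (mod 823)
6^16 ≡ 696^2 = 484416 ≡ 492 (mod 823)
6^32 ≡ 492^2 = 242064 ≡ 102 (mod 823)
6^64 ≡ 102^2 = 10404 ≡ 528 (mod 823)
6^128 ≡ 528^2 = 278784 ≡ 610 (mod 823)
6^256 ≡ 610^2 = 372100 ≡ 104 (mod 823)
411 = 256 + 128 + 16 + 8 + 2 + 1 in binary powers of 2.
So 6^411 ≡ 104 · 610 · 492 · 696 · 36 · 6 ≡ 822 (mod 823).
Since 6^d ≡ 822 (mod 823), base 6 does not prove 823 composite.

822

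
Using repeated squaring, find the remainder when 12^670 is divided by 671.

12^1 ≡ 12 (mod 671)
12^2 ≡ 12^2 = 144 ≡ 144 (mod 671)
12^4 ≡ 144^2 = 20736 ≡ 606 (mod 671)
12^8 ≡ 606^2 = 367236 ≡ 199 (mod 671)
12^16 ≡ 199^2 = 39601 ≡ 12 (mod 671)
12^32 ≡ 12^2 = 144 ≡ 144 (mod 671)
12^64 ≡ 144^2 = 20736 ≡ 606 (mod 671)
12^128 ≡ 606^2 = 367236 ≡ 199 (mod 671)
12^256 ≡ 199^2 = 39601 ≡ 12 (mod 671)
12^512 ≡ 12^2 = 144 ≡ 144 (mod 671)
670 = 512 + 128 + 16 + 8 + 4 + 2 in binary powers of 2.
So 12^670 ≡ 144 · 199 · 12 · 199 · 606 · 144 ≡ 474 (mod 671).
Since 474 ≠ 1, base 12 is a Fermat witness: 671 is composite.

474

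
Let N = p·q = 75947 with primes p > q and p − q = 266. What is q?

173

Since p = q + 266, we have 75947 = q(q + 266), so q² + 266q − 75947 = 0.
Discriminant: 266² + 4·75947 = 70756 + 303788 = 374544; √374544 = 612.
q = (−266 + 612)/2 = 173, and p = q + 266 = 439.
Check: 173 · 439 = 75947.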